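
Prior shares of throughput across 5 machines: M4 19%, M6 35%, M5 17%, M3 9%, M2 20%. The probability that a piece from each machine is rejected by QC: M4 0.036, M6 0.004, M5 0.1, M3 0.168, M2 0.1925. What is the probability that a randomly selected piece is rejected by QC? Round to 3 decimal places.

Unnormalized posteriors (prior × likelihood):
  M4: 0.19 × 0.036 = 0.00684
  M6: 0.35 × 0.004 = 0.0014
  M5: 0.17 × 0.1 = 0.017
  M3: 0.09 × 0.168 = 0.01512
  M2: 0.2 × 0.1925 = 0.0385
P(rejected) = 0.00684 + 0.0014 + 0.017 + 0.01512 + 0.0385 = 0.07886 → 0.079.

0.079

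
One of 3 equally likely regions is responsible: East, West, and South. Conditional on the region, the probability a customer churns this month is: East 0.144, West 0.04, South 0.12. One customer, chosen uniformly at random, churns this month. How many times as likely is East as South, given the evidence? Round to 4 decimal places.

1.2000

Since the prior is uniform, the posterior is proportional to the likelihood:
  East: 0.144
  West: 0.04
  South: 0.12
Normalizing constant = 0.304.
The ratio is 0.144 / 0.12 (the normalizer cancels) = 1.2000.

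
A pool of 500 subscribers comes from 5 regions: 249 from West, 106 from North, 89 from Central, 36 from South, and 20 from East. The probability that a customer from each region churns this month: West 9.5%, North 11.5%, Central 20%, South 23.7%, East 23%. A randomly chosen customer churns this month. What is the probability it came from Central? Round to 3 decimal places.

0.267

Compute prior × likelihood for every hypothesis:
  West: 0.498 × 0.095 = 0.04731
  North: 0.212 × 0.115 = 0.02438
  Central: 0.178 × 0.2 = 0.0356
  South: 0.072 × 0.237 = 0.017064
  East: 0.04 × 0.23 = 0.0092
Normalizing constant = 0.133554.
P(Central | evidence) = 0.0356 / 0.133554 ≈ 0.267.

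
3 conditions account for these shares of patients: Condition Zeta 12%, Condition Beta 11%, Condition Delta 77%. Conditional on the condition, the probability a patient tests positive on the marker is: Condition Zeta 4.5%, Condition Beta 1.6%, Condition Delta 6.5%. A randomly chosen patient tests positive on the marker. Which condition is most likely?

Prior × likelihood for each hypothesis:
  Condition Zeta: 0.12 × 0.045 = 0.0054
  Condition Beta: 0.11 × 0.016 = 0.00176
  Condition Delta: 0.77 × 0.065 = 0.05005
Normalizing constant = 0.05721.
Largest term belongs to Condition Delta, so Condition Delta is most probable.

Condition Delta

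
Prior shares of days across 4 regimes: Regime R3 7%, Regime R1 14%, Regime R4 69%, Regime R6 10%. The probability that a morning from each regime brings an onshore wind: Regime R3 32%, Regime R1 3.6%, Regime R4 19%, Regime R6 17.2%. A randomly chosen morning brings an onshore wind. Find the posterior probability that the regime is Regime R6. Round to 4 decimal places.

Prior × likelihood for each hypothesis:
  Regime R3: 0.07 × 0.32 = 0.0224
  Regime R1: 0.14 × 0.036 = 0.00504
  Regime R4: 0.69 × 0.19 = 0.1311
  Regime R6: 0.1 × 0.172 = 0.0172
Total = 0.17574.
P(Regime R6 | evidence) = 0.0172 / 0.17574 ≈ 0.0979.

0.0979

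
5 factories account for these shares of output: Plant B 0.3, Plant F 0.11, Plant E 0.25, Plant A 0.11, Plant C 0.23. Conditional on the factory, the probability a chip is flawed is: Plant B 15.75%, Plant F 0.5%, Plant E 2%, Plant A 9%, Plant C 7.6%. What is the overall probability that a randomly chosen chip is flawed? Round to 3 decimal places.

Unnormalized posteriors (prior × likelihood):
  Plant B: 0.3 × 0.1575 = 0.04725
  Plant F: 0.11 × 0.005 = 0.00055
  Plant E: 0.25 × 0.02 = 0.005
  Plant A: 0.11 × 0.09 = 0.0099
  Plant C: 0.23 × 0.076 = 0.01748
P(flawed) = 0.04725 + 0.00055 + 0.005 + 0.0099 + 0.01748 = 0.08018 → 0.080.

0.080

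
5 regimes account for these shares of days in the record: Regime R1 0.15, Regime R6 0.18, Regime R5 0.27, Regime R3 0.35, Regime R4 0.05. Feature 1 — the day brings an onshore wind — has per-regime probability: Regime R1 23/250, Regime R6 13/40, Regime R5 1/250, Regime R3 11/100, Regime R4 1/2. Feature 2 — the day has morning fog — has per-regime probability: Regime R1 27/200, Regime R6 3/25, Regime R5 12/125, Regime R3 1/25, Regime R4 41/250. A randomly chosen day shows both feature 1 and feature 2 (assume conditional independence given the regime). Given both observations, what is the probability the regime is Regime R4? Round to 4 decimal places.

By Bayes' rule, posterior ∝ prior × likelihood:
  Regime R1: 0.15 × 0.092 × 0.135 = 0.001863
  Regime R6: 0.18 × 0.325 × 0.12 = 0.00702
  Regime R5: 0.27 × 0.004 × 0.096 = 0.00010368
  Regime R3: 0.35 × 0.11 × 0.04 = 0.00154
  Regime R4: 0.05 × 0.5 × 0.164 = 0.0041
Total = 0.01462668.
P(Regime R4 | evidence) = 0.0041 / 0.01462668 ≈ 0.2803.

0.2803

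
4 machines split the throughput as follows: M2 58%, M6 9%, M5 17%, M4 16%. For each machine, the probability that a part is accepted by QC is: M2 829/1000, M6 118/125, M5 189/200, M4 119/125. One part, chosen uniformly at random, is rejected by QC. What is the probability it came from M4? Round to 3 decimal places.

0.063

Taking complements, P(rejected | each) = M2 0.171, M6 0.056, M5 0.055, M4 0.048.
Compute prior × likelihood for every hypothesis:
  M2: 0.58 × 0.171 = 0.09918
  M6: 0.09 × 0.056 = 0.00504
  M5: 0.17 × 0.055 = 0.00935
  M4: 0.16 × 0.048 = 0.00768
Normalizing constant = 0.12125.
P(M4 | evidence) = 0.00768 / 0.12125 ≈ 0.063.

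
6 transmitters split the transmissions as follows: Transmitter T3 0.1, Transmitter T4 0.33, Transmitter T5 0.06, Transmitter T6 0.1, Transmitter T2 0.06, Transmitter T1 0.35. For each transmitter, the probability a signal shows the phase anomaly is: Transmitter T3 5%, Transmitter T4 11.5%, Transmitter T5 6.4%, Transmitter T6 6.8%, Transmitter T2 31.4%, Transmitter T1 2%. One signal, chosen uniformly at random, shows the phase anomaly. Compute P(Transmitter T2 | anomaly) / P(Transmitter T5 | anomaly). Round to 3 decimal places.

Compute prior × likelihood for every hypothesis:
  Transmitter T3: 0.1 × 0.05 = 0.005
  Transmitter T4: 0.33 × 0.115 = 0.03795
  Transmitter T5: 0.06 × 0.064 = 0.00384
  Transmitter T6: 0.1 × 0.068 = 0.0068
  Transmitter T2: 0.06 × 0.314 = 0.01884
  Transmitter T1: 0.35 × 0.02 = 0.007
Normalizing constant = 0.07943.
The ratio is 0.01884 / 0.00384 (the normalizer cancels) = 4.906.

4.906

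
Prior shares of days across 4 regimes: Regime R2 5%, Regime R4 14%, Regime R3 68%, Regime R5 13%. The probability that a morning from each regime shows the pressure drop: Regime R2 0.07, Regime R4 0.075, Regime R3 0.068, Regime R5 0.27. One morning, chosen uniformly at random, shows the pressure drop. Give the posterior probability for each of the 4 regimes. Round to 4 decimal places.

Prior × likelihood for each hypothesis:
  Regime R2: 0.05 × 0.07 = 0.0035
  Regime R4: 0.14 × 0.075 = 0.0105
  Regime R3: 0.68 × 0.068 = 0.04624
  Regime R5: 0.13 × 0.27 = 0.0351
Sum = 0.09534.
P(Regime R2 | drop) = 0.0035/0.09534 ≈ 0.0367
P(Regime R4 | drop) = 0.0105/0.09534 ≈ 0.1101
P(Regime R3 | drop) = 0.04624/0.09534 ≈ 0.4850
P(Regime R5 | drop) = 0.0351/0.09534 ≈ 0.3682

Regime R2 0.0367, Regime R4 0.1101, Regime R3 0.4850, Regime R5 0.3682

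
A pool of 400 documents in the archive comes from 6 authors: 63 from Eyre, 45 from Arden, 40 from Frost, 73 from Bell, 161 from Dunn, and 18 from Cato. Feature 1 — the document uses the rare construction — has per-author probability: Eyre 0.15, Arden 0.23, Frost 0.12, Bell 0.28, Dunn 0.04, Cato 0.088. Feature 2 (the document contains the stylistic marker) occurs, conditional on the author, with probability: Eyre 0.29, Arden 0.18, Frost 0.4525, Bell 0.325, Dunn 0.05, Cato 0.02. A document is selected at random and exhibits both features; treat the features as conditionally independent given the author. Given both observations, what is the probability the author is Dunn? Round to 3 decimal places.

0.023

Prior × likelihood for each hypothesis:
  Eyre: 0.1575 × 0.15 × 0.29 = 0.00685125
  Arden: 0.1125 × 0.23 × 0.18 = 0.0046575
  Frost: 0.1 × 0.12 × 0.4525 = 0.00543
  Bell: 0.1825 × 0.28 × 0.325 = 0.0166075
  Dunn: 0.4025 × 0.04 × 0.05 = 0.000805
  Cato: 0.045 × 0.088 × 0.02 = 0.0000792
Normalizing constant = 0.03443045.
P(Dunn | evidence) = 0.000805 / 0.03443045 ≈ 0.023.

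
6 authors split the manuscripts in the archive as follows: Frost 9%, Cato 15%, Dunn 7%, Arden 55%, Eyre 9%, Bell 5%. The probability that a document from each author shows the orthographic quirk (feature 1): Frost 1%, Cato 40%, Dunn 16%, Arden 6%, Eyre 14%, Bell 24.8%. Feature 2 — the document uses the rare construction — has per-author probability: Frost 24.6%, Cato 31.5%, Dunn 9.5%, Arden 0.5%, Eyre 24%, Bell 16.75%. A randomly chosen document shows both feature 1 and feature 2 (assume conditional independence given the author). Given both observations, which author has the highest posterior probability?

Unnormalized posteriors (prior × likelihood):
  Frost: 0.09 × 0.01 × 0.246 = 0.0002214
  Cato: 0.15 × 0.4 × 0.315 = 0.0189
  Dunn: 0.07 × 0.16 × 0.095 = 0.001064
  Arden: 0.55 × 0.06 × 0.005 = 0.000165
  Eyre: 0.09 × 0.14 × 0.24 = 0.003024
  Bell: 0.05 × 0.248 × 0.1675 = 0.002077
Sum = 0.0254514.
Largest term belongs to Cato, so Cato is most probable.

Cato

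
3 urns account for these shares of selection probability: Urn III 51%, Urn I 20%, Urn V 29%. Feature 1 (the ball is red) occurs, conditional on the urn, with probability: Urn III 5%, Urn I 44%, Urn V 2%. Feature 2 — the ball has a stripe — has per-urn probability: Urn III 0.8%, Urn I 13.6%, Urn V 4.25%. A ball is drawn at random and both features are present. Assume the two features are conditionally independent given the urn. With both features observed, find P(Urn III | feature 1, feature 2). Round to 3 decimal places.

0.016

Prior × likelihood for each hypothesis:
  Urn III: 0.51 × 0.05 × 0.008 = 0.000204
  Urn I: 0.2 × 0.44 × 0.136 = 0.011968
  Urn V: 0.29 × 0.02 × 0.0425 = 0.0002465
Sum = 0.0124185.
P(Urn III | evidence) = 0.000204 / 0.0124185 ≈ 0.016.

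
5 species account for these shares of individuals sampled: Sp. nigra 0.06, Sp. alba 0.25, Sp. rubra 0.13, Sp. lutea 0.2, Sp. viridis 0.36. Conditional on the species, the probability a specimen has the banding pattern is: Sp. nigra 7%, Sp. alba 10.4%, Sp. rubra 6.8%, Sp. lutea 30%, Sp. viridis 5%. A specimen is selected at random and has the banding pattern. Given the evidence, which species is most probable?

Unnormalized posteriors (prior × likelihood):
  Sp. nigra: 0.06 × 0.07 = 0.0042
  Sp. alba: 0.25 × 0.104 = 0.026
  Sp. rubra: 0.13 × 0.068 = 0.00884
  Sp. lutea: 0.2 × 0.3 = 0.06
  Sp. viridis: 0.36 × 0.05 = 0.018
Total = 0.11704.
Largest term belongs to Sp. lutea, so Sp. lutea is most probable.

Sp. lutea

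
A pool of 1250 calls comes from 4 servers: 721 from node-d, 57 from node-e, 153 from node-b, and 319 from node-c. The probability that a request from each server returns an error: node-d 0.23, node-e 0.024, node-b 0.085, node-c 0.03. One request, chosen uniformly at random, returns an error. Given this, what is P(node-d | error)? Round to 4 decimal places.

By Bayes' rule, posterior ∝ prior × likelihood:
  node-d: 0.5768 × 0.23 = 0.132664
  node-e: 0.0456 × 0.024 = 0.0010944
  node-b: 0.1224 × 0.085 = 0.010404
  node-c: 0.2552 × 0.03 = 0.007656
Total = 0.1518184.
P(node-d | evidence) = 0.132664 / 0.1518184 ≈ 0.8738.

0.8738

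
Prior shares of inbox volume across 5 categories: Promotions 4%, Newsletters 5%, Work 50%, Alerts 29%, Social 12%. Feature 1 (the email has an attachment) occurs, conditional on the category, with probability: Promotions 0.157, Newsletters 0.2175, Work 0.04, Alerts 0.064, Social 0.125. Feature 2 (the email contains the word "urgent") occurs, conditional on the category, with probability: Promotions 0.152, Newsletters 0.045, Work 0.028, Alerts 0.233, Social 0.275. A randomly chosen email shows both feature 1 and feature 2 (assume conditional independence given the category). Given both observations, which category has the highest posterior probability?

Alerts

By Bayes' rule, posterior ∝ prior × likelihood:
  Promotions: 0.04 × 0.157 × 0.152 = 0.00095456
  Newsletters: 0.05 × 0.2175 × 0.045 = 0.000489375
  Work: 0.5 × 0.04 × 0.028 = 0.00056
  Alerts: 0.29 × 0.064 × 0.233 = 0.00432448
  Social: 0.12 × 0.125 × 0.275 = 0.004125
Normalizing constant = 0.010453415.
Largest term belongs to Alerts, so Alerts is most probable.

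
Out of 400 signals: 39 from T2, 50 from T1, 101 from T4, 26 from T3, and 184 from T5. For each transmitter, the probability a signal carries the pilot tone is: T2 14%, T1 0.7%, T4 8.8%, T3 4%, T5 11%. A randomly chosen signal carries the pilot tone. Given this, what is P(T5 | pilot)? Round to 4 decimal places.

0.5626

Unnormalized posteriors (prior × likelihood):
  T2: 0.0975 × 0.14 = 0.01365
  T1: 0.125 × 0.007 = 0.000875
  T4: 0.2525 × 0.088 = 0.02222
  T3: 0.065 × 0.04 = 0.0026
  T5: 0.46 × 0.11 = 0.0506
Normalizing constant = 0.089945.
P(T5 | evidence) = 0.0506 / 0.089945 ≈ 0.5626.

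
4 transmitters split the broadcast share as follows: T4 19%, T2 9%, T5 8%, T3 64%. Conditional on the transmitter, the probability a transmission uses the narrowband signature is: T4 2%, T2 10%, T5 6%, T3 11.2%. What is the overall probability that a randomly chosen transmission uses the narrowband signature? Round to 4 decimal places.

0.0893

By Bayes' rule, posterior ∝ prior × likelihood:
  T4: 0.19 × 0.02 = 0.0038
  T2: 0.09 × 0.1 = 0.009
  T5: 0.08 × 0.06 = 0.0048
  T3: 0.64 × 0.112 = 0.07168
P(narrowband) = 0.0038 + 0.009 + 0.0048 + 0.07168 = 0.08928 → 0.0893.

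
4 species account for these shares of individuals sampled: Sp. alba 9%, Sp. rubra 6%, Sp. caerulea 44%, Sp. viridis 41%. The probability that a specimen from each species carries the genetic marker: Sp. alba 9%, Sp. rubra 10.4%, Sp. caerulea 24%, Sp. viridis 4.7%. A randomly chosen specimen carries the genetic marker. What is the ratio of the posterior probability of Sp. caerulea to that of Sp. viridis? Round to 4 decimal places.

5.4800

By Bayes' rule, posterior ∝ prior × likelihood:
  Sp. alba: 0.09 × 0.09 = 0.0081
  Sp. rubra: 0.06 × 0.104 = 0.00624
  Sp. caerulea: 0.44 × 0.24 = 0.1056
  Sp. viridis: 0.41 × 0.047 = 0.01927
Sum = 0.13921.
The ratio is 0.1056 / 0.01927 (the normalizer cancels) = 5.4800.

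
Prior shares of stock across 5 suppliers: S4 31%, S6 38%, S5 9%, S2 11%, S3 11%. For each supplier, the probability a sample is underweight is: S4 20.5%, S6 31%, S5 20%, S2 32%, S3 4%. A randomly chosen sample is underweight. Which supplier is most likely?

S6

Unnormalized posteriors (prior × likelihood):
  S4: 0.31 × 0.205 = 0.06355
  S6: 0.38 × 0.31 = 0.1178
  S5: 0.09 × 0.2 = 0.018
  S2: 0.11 × 0.32 = 0.0352
  S3: 0.11 × 0.04 = 0.0044
Normalizing constant = 0.23895.
Largest term belongs to S6, so S6 is most probable.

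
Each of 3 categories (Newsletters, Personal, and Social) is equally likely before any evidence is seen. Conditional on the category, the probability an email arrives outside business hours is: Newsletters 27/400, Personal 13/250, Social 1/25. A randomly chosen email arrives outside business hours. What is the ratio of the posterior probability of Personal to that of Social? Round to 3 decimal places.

1.300

Since the prior is uniform, the posterior is proportional to the likelihood:
  Newsletters: 0.0675
  Personal: 0.052
  Social: 0.04
Normalizing constant = 0.1595.
The ratio is 0.052 / 0.04 (the normalizer cancels) = 1.300.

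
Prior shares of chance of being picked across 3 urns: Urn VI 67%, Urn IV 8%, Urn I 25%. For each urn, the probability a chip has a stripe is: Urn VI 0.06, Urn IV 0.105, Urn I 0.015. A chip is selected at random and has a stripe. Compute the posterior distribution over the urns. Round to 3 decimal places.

Urn VI 0.768, Urn IV 0.160, Urn I 0.072

Compute prior × likelihood for every hypothesis:
  Urn VI: 0.67 × 0.06 = 0.0402
  Urn IV: 0.08 × 0.105 = 0.0084
  Urn I: 0.25 × 0.015 = 0.00375
Total = 0.05235.
P(Urn VI | striped) = 0.0402/0.05235 ≈ 0.768
P(Urn IV | striped) = 0.0084/0.05235 ≈ 0.160
P(Urn I | striped) = 0.00375/0.05235 ≈ 0.072
(Check: 0.768+0.160+0.072 = 1.000.)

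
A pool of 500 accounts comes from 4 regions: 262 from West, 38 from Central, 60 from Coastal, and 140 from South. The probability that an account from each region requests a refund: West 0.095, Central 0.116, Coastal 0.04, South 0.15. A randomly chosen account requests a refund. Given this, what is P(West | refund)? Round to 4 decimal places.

0.4723

By Bayes' rule, posterior ∝ prior × likelihood:
  West: 0.524 × 0.095 = 0.04978
  Central: 0.076 × 0.116 = 0.008816
  Coastal: 0.12 × 0.04 = 0.0048
  South: 0.28 × 0.15 = 0.042
Total = 0.105396.
P(West | evidence) = 0.04978 / 0.105396 ≈ 0.4723.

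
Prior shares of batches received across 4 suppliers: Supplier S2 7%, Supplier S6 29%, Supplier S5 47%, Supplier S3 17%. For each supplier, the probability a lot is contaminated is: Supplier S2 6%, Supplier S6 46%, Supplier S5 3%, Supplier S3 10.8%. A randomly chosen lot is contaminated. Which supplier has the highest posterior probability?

By Bayes' rule, posterior ∝ prior × likelihood:
  Supplier S2: 0.07 × 0.06 = 0.0042
  Supplier S6: 0.29 × 0.46 = 0.1334
  Supplier S5: 0.47 × 0.03 = 0.0141
  Supplier S3: 0.17 × 0.108 = 0.01836
Normalizing constant = 0.17006.
Largest term belongs to Supplier S6, so Supplier S6 is most probable.

Supplier S6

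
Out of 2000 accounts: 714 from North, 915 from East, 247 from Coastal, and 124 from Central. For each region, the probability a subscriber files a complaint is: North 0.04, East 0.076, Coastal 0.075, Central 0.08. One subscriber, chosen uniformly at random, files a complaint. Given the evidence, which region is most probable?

East

By Bayes' rule, posterior ∝ prior × likelihood:
  North: 0.357 × 0.04 = 0.01428
  East: 0.4575 × 0.076 = 0.03477
  Coastal: 0.1235 × 0.075 = 0.0092625
  Central: 0.062 × 0.08 = 0.00496
Normalizing constant = 0.0632725.
Largest term belongs to East, so East is most probable.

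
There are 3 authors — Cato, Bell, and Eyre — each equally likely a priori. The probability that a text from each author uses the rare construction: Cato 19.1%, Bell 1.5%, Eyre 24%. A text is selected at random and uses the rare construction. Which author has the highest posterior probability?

Eyre

Since the prior is uniform, the posterior is proportional to the likelihood:
  Cato: 0.191
  Bell: 0.015
  Eyre: 0.24
Sum = 0.446.
Largest term belongs to Eyre, so Eyre is most probable.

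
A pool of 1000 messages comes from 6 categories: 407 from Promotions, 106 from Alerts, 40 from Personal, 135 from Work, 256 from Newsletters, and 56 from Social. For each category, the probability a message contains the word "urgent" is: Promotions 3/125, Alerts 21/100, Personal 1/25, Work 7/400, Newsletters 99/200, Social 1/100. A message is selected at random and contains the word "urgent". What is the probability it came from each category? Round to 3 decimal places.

Compute prior × likelihood for every hypothesis:
  Promotions: 0.407 × 0.024 = 0.009768
  Alerts: 0.106 × 0.21 = 0.02226
  Personal: 0.04 × 0.04 = 0.0016
  Work: 0.135 × 0.0175 = 0.0023625
  Newsletters: 0.256 × 0.495 = 0.12672
  Social: 0.056 × 0.01 = 0.00056
Sum = 0.1632705.
P(Promotions | urgent-flag) = 0.009768/0.1632705 ≈ 0.060
P(Alerts | urgent-flag) = 0.02226/0.1632705 ≈ 0.136
P(Personal | urgent-flag) = 0.0016/0.1632705 ≈ 0.010
P(Work | urgent-flag) = 0.0023625/0.1632705 ≈ 0.014
P(Newsletters | urgent-flag) = 0.12672/0.1632705 ≈ 0.776
P(Social | urgent-flag) = 0.00056/0.1632705 ≈ 0.003

Promotions 0.060, Alerts 0.136, Personal 0.010, Work 0.014, Newsletters 0.776, Social 0.003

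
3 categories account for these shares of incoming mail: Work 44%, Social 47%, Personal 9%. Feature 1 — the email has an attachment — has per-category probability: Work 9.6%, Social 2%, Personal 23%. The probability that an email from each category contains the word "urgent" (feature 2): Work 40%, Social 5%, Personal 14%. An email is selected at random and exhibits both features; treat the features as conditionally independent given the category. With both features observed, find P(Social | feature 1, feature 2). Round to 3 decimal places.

Unnormalized posteriors (prior × likelihood):
  Work: 0.44 × 0.096 × 0.4 = 0.016896
  Social: 0.47 × 0.02 × 0.05 = 0.00047
  Personal: 0.09 × 0.23 × 0.14 = 0.002898
Normalizing constant = 0.020264.
P(Social | evidence) = 0.00047 / 0.020264 ≈ 0.023.

0.023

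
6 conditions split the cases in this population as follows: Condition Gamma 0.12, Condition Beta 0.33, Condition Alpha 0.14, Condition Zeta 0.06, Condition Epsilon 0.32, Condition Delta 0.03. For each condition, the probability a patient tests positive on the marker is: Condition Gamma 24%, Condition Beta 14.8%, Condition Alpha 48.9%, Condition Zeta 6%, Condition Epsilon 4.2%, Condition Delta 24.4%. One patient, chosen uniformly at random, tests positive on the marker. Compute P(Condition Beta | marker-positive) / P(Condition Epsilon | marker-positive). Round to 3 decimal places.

Compute prior × likelihood for every hypothesis:
  Condition Gamma: 0.12 × 0.24 = 0.0288
  Condition Beta: 0.33 × 0.148 = 0.04884
  Condition Alpha: 0.14 × 0.489 = 0.06846
  Condition Zeta: 0.06 × 0.06 = 0.0036
  Condition Epsilon: 0.32 × 0.042 = 0.01344
  Condition Delta: 0.03 × 0.244 = 0.00732
Total = 0.17046.
The ratio is 0.04884 / 0.01344 (the normalizer cancels) = 3.634.

3.634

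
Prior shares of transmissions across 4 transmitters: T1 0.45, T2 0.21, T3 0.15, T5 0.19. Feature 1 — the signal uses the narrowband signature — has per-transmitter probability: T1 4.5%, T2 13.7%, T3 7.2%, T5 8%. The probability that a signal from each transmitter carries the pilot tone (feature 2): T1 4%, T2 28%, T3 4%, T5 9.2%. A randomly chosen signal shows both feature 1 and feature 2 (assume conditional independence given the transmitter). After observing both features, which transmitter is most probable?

Compute prior × likelihood for every hypothesis:
  T1: 0.45 × 0.045 × 0.04 = 0.00081
  T2: 0.21 × 0.137 × 0.28 = 0.0080556
  T3: 0.15 × 0.072 × 0.04 = 0.000432
  T5: 0.19 × 0.08 × 0.092 = 0.0013984
Normalizing constant = 0.010696.
Largest term belongs to T2, so T2 is most probable.

T2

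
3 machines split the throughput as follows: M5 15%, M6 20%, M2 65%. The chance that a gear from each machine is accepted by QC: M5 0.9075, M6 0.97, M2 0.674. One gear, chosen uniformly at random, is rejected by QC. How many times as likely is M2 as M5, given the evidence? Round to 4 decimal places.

15.2721

Taking complements, P(rejected | each) = M5 0.0925, M6 0.03, M2 0.326.
Prior × likelihood for each hypothesis:
  M5: 0.15 × 0.0925 = 0.013875
  M6: 0.2 × 0.03 = 0.006
  M2: 0.65 × 0.326 = 0.2119
Sum = 0.231775.
The ratio is 0.2119 / 0.013875 (the normalizer cancels) = 15.2721.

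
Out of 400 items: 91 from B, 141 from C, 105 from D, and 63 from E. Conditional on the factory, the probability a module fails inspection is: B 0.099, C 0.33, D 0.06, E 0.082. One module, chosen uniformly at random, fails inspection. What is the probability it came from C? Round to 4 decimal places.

0.6944

Unnormalized posteriors (prior × likelihood):
  B: 0.2275 × 0.099 = 0.0225225
  C: 0.3525 × 0.33 = 0.116325
  D: 0.2625 × 0.06 = 0.01575
  E: 0.1575 × 0.082 = 0.012915
Sum = 0.1675125.
P(C | evidence) = 0.116325 / 0.1675125 ≈ 0.6944.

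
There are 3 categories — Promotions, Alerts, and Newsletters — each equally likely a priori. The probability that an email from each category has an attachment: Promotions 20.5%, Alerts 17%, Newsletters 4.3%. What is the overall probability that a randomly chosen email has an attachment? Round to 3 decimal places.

0.139

Since the prior is uniform, the posterior is proportional to the likelihood:
  Promotions: 0.205
  Alerts: 0.17
  Newsletters: 0.043
P(attachment) = (1/3) × (0.205 + 0.17 + 0.043) = 0.418/3 ≈ 0.139.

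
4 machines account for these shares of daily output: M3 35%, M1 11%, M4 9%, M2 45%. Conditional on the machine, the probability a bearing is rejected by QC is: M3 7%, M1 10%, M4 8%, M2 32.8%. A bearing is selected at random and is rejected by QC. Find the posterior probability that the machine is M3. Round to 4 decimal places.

0.1287

Prior × likelihood for each hypothesis:
  M3: 0.35 × 0.07 = 0.0245
  M1: 0.11 × 0.1 = 0.011
  M4: 0.09 × 0.08 = 0.0072
  M2: 0.45 × 0.328 = 0.1476
Total = 0.1903.
P(M3 | evidence) = 0.0245 / 0.1903 ≈ 0.1287.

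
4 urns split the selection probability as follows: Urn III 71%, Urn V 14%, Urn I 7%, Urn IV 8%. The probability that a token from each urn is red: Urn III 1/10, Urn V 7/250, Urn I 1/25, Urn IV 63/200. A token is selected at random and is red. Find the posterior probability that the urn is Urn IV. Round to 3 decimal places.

0.245

By Bayes' rule, posterior ∝ prior × likelihood:
  Urn III: 0.71 × 0.1 = 0.071
  Urn V: 0.14 × 0.028 = 0.00392
  Urn I: 0.07 × 0.04 = 0.0028
  Urn IV: 0.08 × 0.315 = 0.0252
Normalizing constant = 0.10292.
P(Urn IV | evidence) = 0.0252 / 0.10292 ≈ 0.245.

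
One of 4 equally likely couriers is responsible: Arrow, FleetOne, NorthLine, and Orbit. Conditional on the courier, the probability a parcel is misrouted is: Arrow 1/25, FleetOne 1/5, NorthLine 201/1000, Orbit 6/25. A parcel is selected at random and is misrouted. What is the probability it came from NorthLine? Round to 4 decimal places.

0.2952

With a uniform prior (1/4 each), posterior ∝ likelihood:
  Arrow: 0.04
  FleetOne: 0.2
  NorthLine: 0.201
  Orbit: 0.24
Sum = 0.681.
P(NorthLine | evidence) = 0.201 / 0.681 ≈ 0.2952.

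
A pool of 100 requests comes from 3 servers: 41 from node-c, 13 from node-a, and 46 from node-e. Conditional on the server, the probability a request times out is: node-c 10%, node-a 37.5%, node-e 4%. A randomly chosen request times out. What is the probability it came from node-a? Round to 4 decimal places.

Unnormalized posteriors (prior × likelihood):
  node-c: 0.41 × 0.1 = 0.041
  node-a: 0.13 × 0.375 = 0.04875
  node-e: 0.46 × 0.04 = 0.0184
Sum = 0.10815.
P(node-a | evidence) = 0.04875 / 0.10815 ≈ 0.4508.

0.4508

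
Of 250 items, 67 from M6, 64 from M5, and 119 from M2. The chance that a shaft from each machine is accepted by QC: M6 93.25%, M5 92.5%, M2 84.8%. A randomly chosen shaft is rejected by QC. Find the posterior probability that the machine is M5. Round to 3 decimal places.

Taking complements, P(rejected | each) = M6 0.0675, M5 0.075, M2 0.152.
Unnormalized posteriors (prior × likelihood):
  M6: 0.268 × 0.0675 = 0.01809
  M5: 0.256 × 0.075 = 0.0192
  M2: 0.476 × 0.152 = 0.072352
Normalizing constant = 0.109642.
P(M5 | evidence) = 0.0192 / 0.109642 ≈ 0.175.

0.175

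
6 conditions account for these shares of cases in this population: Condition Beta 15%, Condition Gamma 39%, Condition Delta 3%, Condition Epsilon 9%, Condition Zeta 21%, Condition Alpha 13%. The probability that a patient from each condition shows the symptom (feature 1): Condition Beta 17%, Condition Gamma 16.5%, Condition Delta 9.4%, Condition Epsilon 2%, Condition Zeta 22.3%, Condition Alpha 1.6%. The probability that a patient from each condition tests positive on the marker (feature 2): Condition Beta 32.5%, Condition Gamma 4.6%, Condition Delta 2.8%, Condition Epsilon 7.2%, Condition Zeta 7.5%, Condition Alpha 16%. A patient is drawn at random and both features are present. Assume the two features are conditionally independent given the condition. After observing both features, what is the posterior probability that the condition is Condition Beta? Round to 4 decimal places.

0.5416

Unnormalized posteriors (prior × likelihood):
  Condition Beta: 0.15 × 0.17 × 0.325 = 0.0082875
  Condition Gamma: 0.39 × 0.165 × 0.046 = 0.0029601
  Condition Delta: 0.03 × 0.094 × 0.028 = 0.00007896
  Condition Epsilon: 0.09 × 0.02 × 0.072 = 0.0001296
  Condition Zeta: 0.21 × 0.223 × 0.075 = 0.00351225
  Condition Alpha: 0.13 × 0.016 × 0.16 = 0.0003328
Total = 0.01530121.
P(Condition Beta | evidence) = 0.0082875 / 0.01530121 ≈ 0.5416.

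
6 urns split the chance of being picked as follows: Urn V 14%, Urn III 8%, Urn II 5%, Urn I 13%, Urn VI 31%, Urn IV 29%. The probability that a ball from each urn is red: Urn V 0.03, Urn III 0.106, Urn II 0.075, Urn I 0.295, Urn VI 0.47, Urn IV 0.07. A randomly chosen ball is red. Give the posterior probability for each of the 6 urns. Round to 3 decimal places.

By Bayes' rule, posterior ∝ prior × likelihood:
  Urn V: 0.14 × 0.03 = 0.0042
  Urn III: 0.08 × 0.106 = 0.00848
  Urn II: 0.05 × 0.075 = 0.00375
  Urn I: 0.13 × 0.295 = 0.03835
  Urn VI: 0.31 × 0.47 = 0.1457
  Urn IV: 0.29 × 0.07 = 0.0203
Total = 0.22078.
P(Urn V | red) = 0.0042/0.22078 ≈ 0.019
P(Urn III | red) = 0.00848/0.22078 ≈ 0.038
P(Urn II | red) = 0.00375/0.22078 ≈ 0.017
P(Urn I | red) = 0.03835/0.22078 ≈ 0.174
P(Urn VI | red) = 0.1457/0.22078 ≈ 0.660
P(Urn IV | red) = 0.0203/0.22078 ≈ 0.092
(Check: 0.019+0.038+0.017+0.174+0.660+0.092 = 1.000.)

Urn V 0.019, Urn III 0.038, Urn II 0.017, Urn I 0.174, Urn VI 0.660, Urn IV 0.092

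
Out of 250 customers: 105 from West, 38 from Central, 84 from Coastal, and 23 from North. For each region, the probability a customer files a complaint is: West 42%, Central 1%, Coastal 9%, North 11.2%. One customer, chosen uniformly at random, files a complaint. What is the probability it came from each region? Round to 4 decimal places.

Compute prior × likelihood for every hypothesis:
  West: 0.42 × 0.42 = 0.1764
  Central: 0.152 × 0.01 = 0.00152
  Coastal: 0.336 × 0.09 = 0.03024
  North: 0.092 × 0.112 = 0.010304
Total = 0.218464.
P(West | complaint) = 0.1764/0.218464 ≈ 0.8075
P(Central | complaint) = 0.00152/0.218464 ≈ 0.0070
P(Coastal | complaint) = 0.03024/0.218464 ≈ 0.1384
P(North | complaint) = 0.010304/0.218464 ≈ 0.0472
(Check: 0.8075+0.0070+0.1384+0.0472 = 1.0001.)

West 0.8075, Central 0.0070, Coastal 0.1384, North 0.0472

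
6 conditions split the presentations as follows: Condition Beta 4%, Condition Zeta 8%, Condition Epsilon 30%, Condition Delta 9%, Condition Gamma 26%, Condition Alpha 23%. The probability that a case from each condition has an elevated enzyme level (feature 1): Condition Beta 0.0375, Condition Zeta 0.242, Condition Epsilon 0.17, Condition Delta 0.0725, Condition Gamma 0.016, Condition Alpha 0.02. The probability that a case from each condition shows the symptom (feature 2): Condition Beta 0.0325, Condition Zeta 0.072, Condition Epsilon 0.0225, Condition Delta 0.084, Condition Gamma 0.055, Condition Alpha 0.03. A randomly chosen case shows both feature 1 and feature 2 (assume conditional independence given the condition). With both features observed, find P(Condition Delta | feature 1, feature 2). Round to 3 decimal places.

By Bayes' rule, posterior ∝ prior × likelihood:
  Condition Beta: 0.04 × 0.0375 × 0.0325 = 0.00004875
  Condition Zeta: 0.08 × 0.242 × 0.072 = 0.00139392
  Condition Epsilon: 0.3 × 0.17 × 0.0225 = 0.0011475
  Condition Delta: 0.09 × 0.0725 × 0.084 = 0.0005481
  Condition Gamma: 0.26 × 0.016 × 0.055 = 0.0002288
  Condition Alpha: 0.23 × 0.02 × 0.03 = 0.000138
Normalizing constant = 0.00350507.
P(Condition Delta | evidence) = 0.0005481 / 0.00350507 ≈ 0.156.

0.156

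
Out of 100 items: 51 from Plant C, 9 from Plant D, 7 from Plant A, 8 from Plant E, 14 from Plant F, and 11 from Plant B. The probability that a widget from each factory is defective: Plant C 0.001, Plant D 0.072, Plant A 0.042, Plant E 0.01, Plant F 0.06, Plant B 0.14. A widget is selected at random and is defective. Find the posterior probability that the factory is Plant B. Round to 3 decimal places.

Compute prior × likelihood for every hypothesis:
  Plant C: 0.51 × 0.001 = 0.00051
  Plant D: 0.09 × 0.072 = 0.00648
  Plant A: 0.07 × 0.042 = 0.00294
  Plant E: 0.08 × 0.01 = 0.0008
  Plant F: 0.14 × 0.06 = 0.0084
  Plant B: 0.11 × 0.14 = 0.0154
Sum = 0.03453.
P(Plant B | evidence) = 0.0154 / 0.03453 ≈ 0.446.

0.446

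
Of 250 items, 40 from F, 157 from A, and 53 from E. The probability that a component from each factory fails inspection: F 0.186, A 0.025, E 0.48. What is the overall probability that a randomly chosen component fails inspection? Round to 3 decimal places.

0.147

Compute prior × likelihood for every hypothesis:
  F: 0.16 × 0.186 = 0.02976
  A: 0.628 × 0.025 = 0.0157
  E: 0.212 × 0.48 = 0.10176
P(nonconforming) = 0.02976 + 0.0157 + 0.10176 = 0.14722 → 0.147.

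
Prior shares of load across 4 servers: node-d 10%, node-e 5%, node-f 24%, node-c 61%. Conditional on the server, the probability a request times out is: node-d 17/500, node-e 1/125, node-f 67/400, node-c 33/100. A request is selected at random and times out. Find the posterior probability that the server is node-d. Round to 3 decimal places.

Unnormalized posteriors (prior × likelihood):
  node-d: 0.1 × 0.034 = 0.0034
  node-e: 0.05 × 0.008 = 0.0004
  node-f: 0.24 × 0.1675 = 0.0402
  node-c: 0.61 × 0.33 = 0.2013
Sum = 0.2453.
P(node-d | evidence) = 0.0034 / 0.2453 ≈ 0.014.

0.014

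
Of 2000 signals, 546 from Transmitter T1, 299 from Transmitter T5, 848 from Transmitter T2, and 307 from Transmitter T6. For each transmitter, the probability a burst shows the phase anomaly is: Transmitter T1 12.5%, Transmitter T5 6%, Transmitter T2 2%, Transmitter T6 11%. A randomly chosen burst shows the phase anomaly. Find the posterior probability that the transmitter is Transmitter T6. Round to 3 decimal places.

0.247

Prior × likelihood for each hypothesis:
  Transmitter T1: 0.273 × 0.125 = 0.034125
  Transmitter T5: 0.1495 × 0.06 = 0.00897
  Transmitter T2: 0.424 × 0.02 = 0.00848
  Transmitter T6: 0.1535 × 0.11 = 0.016885
Sum = 0.06846.
P(Transmitter T6 | evidence) = 0.016885 / 0.06846 ≈ 0.247.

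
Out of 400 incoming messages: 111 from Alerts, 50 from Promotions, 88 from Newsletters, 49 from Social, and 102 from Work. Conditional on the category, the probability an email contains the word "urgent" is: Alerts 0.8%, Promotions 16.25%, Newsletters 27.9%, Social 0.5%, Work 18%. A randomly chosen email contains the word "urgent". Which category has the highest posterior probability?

Newsletters

By Bayes' rule, posterior ∝ prior × likelihood:
  Alerts: 0.2775 × 0.008 = 0.00222
  Promotions: 0.125 × 0.1625 = 0.0203125
  Newsletters: 0.22 × 0.279 = 0.06138
  Social: 0.1225 × 0.005 = 0.0006125
  Work: 0.255 × 0.18 = 0.0459
Sum = 0.130425.
Largest term belongs to Newsletters, so Newsletters is most probable.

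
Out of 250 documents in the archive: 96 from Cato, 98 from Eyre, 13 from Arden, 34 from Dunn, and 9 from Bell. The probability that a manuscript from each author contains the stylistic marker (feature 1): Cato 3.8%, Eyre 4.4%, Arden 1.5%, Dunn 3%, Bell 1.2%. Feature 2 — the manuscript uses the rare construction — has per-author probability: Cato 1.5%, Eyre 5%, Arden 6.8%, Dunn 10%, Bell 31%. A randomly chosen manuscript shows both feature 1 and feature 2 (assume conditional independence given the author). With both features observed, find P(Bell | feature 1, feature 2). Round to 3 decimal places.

0.080

Prior × likelihood for each hypothesis:
  Cato: 0.384 × 0.038 × 0.015 = 0.00021888
  Eyre: 0.392 × 0.044 × 0.05 = 0.0008624
  Arden: 0.052 × 0.015 × 0.068 = 0.00005304
  Dunn: 0.136 × 0.03 × 0.1 = 0.000408
  Bell: 0.036 × 0.012 × 0.31 = 0.00013392
Normalizing constant = 0.00167624.
P(Bell | evidence) = 0.00013392 / 0.00167624 ≈ 0.080.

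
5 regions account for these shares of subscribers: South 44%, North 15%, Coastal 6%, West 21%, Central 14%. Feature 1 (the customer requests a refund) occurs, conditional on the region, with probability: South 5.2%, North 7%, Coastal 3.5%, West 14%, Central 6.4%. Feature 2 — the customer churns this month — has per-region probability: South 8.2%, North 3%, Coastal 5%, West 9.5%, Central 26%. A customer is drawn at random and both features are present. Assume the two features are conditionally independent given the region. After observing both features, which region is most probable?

Compute prior × likelihood for every hypothesis:
  South: 0.44 × 0.052 × 0.082 = 0.00187616
  North: 0.15 × 0.07 × 0.03 = 0.000315
  Coastal: 0.06 × 0.035 × 0.05 = 0.000105
  West: 0.21 × 0.14 × 0.095 = 0.002793
  Central: 0.14 × 0.064 × 0.26 = 0.0023296
Sum = 0.00741876.
Largest term belongs to West, so West is most probable.

West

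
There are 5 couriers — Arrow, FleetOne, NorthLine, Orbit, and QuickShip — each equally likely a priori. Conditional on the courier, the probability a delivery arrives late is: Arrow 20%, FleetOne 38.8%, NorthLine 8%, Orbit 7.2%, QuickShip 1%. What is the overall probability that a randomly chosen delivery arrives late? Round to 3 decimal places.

0.150

Since the prior is uniform, the posterior is proportional to the likelihood:
  Arrow: 0.2
  FleetOne: 0.388
  NorthLine: 0.08
  Orbit: 0.072
  QuickShip: 0.01
P(late) = (1/5) × (0.2 + 0.388 + 0.08 + 0.072 + 0.01) = 0.75/5 ≈ 0.150.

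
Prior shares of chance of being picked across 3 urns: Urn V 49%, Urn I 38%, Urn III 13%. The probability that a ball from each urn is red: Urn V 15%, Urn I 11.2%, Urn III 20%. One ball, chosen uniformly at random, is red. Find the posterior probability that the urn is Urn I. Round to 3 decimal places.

0.300

Compute prior × likelihood for every hypothesis:
  Urn V: 0.49 × 0.15 = 0.0735
  Urn I: 0.38 × 0.112 = 0.04256
  Urn III: 0.13 × 0.2 = 0.026
Normalizing constant = 0.14206.
P(Urn I | evidence) = 0.04256 / 0.14206 ≈ 0.300.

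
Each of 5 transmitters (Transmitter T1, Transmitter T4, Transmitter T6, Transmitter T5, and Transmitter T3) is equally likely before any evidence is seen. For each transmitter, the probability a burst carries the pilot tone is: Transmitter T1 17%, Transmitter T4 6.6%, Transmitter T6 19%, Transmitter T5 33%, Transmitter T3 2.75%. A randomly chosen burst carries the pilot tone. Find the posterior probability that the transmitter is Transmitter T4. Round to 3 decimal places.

0.084

Since the prior is uniform, the posterior is proportional to the likelihood:
  Transmitter T1: 0.17
  Transmitter T4: 0.066
  Transmitter T6: 0.19
  Transmitter T5: 0.33
  Transmitter T3: 0.0275
Total = 0.7835.
P(Transmitter T4 | evidence) = 0.066 / 0.7835 ≈ 0.084.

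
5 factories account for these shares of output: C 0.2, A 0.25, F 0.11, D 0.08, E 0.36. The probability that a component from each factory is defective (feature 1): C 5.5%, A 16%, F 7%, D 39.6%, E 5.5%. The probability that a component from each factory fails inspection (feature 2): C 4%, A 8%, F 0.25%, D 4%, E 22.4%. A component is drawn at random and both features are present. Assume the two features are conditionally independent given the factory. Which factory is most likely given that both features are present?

E

Unnormalized posteriors (prior × likelihood):
  C: 0.2 × 0.055 × 0.04 = 0.00044
  A: 0.25 × 0.16 × 0.08 = 0.0032
  F: 0.11 × 0.07 × 0.0025 = 0.00001925
  D: 0.08 × 0.396 × 0.04 = 0.0012672
  E: 0.36 × 0.055 × 0.224 = 0.0044352
Sum = 0.00936165.
Largest term belongs to E, so E is most probable.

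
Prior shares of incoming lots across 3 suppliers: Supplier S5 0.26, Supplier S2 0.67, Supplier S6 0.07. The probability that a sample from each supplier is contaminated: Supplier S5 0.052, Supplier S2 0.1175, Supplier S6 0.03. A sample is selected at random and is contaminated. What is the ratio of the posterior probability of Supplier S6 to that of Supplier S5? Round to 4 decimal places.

0.1553

By Bayes' rule, posterior ∝ prior × likelihood:
  Supplier S5: 0.26 × 0.052 = 0.01352
  Supplier S2: 0.67 × 0.1175 = 0.078725
  Supplier S6: 0.07 × 0.03 = 0.0021
Sum = 0.094345.
The ratio is 0.0021 / 0.01352 (the normalizer cancels) = 0.1553.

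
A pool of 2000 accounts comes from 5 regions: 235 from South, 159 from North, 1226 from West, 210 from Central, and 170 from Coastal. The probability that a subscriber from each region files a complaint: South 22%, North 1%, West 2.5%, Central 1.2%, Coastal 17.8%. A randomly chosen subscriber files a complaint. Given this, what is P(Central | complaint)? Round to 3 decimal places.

Prior × likelihood for each hypothesis:
  South: 0.1175 × 0.22 = 0.02585
  North: 0.0795 × 0.01 = 0.000795
  West: 0.613 × 0.025 = 0.015325
  Central: 0.105 × 0.012 = 0.00126
  Coastal: 0.085 × 0.178 = 0.01513
Total = 0.05836.
P(Central | evidence) = 0.00126 / 0.05836 ≈ 0.022.

0.022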